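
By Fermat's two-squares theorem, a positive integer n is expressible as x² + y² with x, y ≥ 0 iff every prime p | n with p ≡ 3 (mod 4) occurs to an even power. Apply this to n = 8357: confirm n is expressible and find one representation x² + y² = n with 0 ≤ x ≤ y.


Step 1: Factor n = 8357 = 61 · 137.
Step 2: Check the mod-4 condition on each prime factor: 61 ≡ 1 (mod 4), exponent 1; 137 ≡ 1 (mod 4), exponent 1.
All primes ≡ 3 (mod 4) appear to even exponent (or don't appear), so by the two-squares theorem n IS expressible as a sum of two squares.
Step 3: Build a representation. Here n = 61 · 137 is a product of primes ≡ 1 (mod 4). Each prime p ≡ 1 (mod 4) is itself a sum of two squares; find a² by testing p − a² for a perfect square:
  61: 61 − 1² = 60, 61 − 2² = 57, 61 − 3² = 52, 61 − 4² = 45, 61 − 5² = 36 = 6² ⇒ 61 = 5² + 6².
  137: 137 − 1² = 136, 137 − 2² = 133, 137 − 3² = 128, 137 − 4² = 121 = 11² ⇒ 137 = 4² + 11².
  Combine using the Brahmagupta–Fibonacci identity (a² + b²)(c² + d²) = (ac − bd)² + (ad + bc)² = (ac + bd)² + (ad − bc)²:
  61 · 137 = 8357: from (5² + 6²)(4² + 11²), take (5·4 − 6·11, 5·11 + 6·4) = (20 − 66, 55 + 24) = (-46, 79); dropping signs (only squares matter) gives (46, 79); check 46² + 79² = 2116 + 6241 = 8357 ✓.
Step 4: Order so x ≤ y and verify: 46² + 79² = 2116 + 6241 = 8357 = n. ✓

n = 8357 = 46² + 79² (one valid representation with x ≤ y).


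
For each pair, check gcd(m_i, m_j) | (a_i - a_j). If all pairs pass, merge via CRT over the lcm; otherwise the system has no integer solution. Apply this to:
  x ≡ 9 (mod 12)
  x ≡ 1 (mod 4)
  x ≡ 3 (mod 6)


Moduli 12, 4, 6 are not pairwise coprime, so CRT works modulo lcm(m_i) when all pairwise compatibility conditions hold.
Pairwise compatibility: gcd(m_i, m_j) must divide a_i - a_j for every pair.
Merge one congruence at a time:
  Start: x ≡ 9 (mod 12).
  Combine with x ≡ 1 (mod 4): gcd(12, 4) = 4; 1 - 9 = -8, which IS divisible by 4, so compatible.
    Write x = 9 + 12·t and substitute into x ≡ 1 (mod 4): 12·t ≡ 1 − 9 = -8 (mod 4).
    Divide the congruence (and modulus) by g = 4: 3·t ≡ -2 (mod 1).
    Modulo 1 every t works; take t = 0.
    Then x = 9 + 12·0 = 9, valid modulo lcm(12, 4) = 12: x ≡ 9 (mod 12).
  Combine with x ≡ 3 (mod 6): gcd(12, 6) = 6; 3 - 9 = -6, which IS divisible by 6, so compatible.
    Write x = 9 + 12·t and substitute into x ≡ 3 (mod 6): 12·t ≡ 3 − 9 = -6 (mod 6).
    Divide the congruence (and modulus) by g = 6: 2·t ≡ -1 (mod 1).
    Modulo 1 every t works; take t = 0.
    Then x = 9 + 12·0 = 9, valid modulo lcm(12, 6) = 12: x ≡ 9 (mod 12).
Verify: 9 mod 12 = 9, 9 mod 4 = 1, 9 mod 6 = 3.

x ≡ 9 (mod 12).


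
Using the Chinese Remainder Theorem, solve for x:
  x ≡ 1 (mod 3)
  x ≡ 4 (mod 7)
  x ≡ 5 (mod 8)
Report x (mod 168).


Moduli 3, 7, 8 are pairwise coprime; by CRT there is a unique solution modulo M = 3 · 7 · 8 = 168.
Solve pairwise, accumulating the modulus:
  Start with x ≡ 1 (mod 3).
  Combine with x ≡ 4 (mod 7): since gcd(3, 7) = 1, we get a unique residue mod 21.
    Write x = 1 + 3·t and substitute into x ≡ 4 (mod 7): 3·t ≡ 4 − 1 = 3 (mod 7).
    The inverse of 3 mod 7 is 5 (since 3·5 = 15 = 2·7 + 1), so t ≡ 5·3 = 15 ≡ 1 (mod 7).
    Then x = 1 + 3·1 = 4, valid modulo lcm(3, 7) = 21: x ≡ 4 (mod 21).
  Combine with x ≡ 5 (mod 8): since gcd(21, 8) = 1, we get a unique residue mod 168.
    Write x = 4 + 21·t and substitute into x ≡ 5 (mod 8): 21·t ≡ 5 − 4 = 1 (mod 8).
    Reduce coefficients mod 8: 5·t ≡ 1 (mod 8).
    The inverse of 5 mod 8 is 5 (since 5·5 = 25 = 3·8 + 1), so t ≡ 5·1 = 5 ≡ 5 (mod 8).
    Then x = 4 + 21·5 = 109, valid modulo lcm(21, 8) = 168: x ≡ 109 (mod 168).
Verify: 109 mod 3 = 1 ✓, 109 mod 7 = 4 ✓, 109 mod 8 = 5 ✓.

x ≡ 109 (mod 168).


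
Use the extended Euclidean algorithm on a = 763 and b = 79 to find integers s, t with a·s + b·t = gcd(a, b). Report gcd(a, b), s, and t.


Euclidean algorithm on (763, 79) — divide until remainder is 0:
  763 = 9 · 79 + 52
  79 = 1 · 52 + 27
  52 = 1 · 27 + 25
  27 = 1 · 25 + 2
  25 = 12 · 2 + 1
  2 = 2 · 1 + 0
gcd(763, 79) = 1.
Track Bezout coefficients alongside the remainders: start with r₀ = 763 = a·1 + b·0 (s = 1, t = 0) and r₁ = 79 = a·0 + b·1 (s = 0, t = 1); each new remainder r_{k+1} = r_{k-1} − q_k·r_k inherits s_{k+1} = s_{k-1} − q_k·s_k, t_{k+1} = t_{k-1} − q_k·t_k, so r_k = a·s_k + b·t_k at every step:
  q = 9: r = 52, s = 1 − 9·0 = 1, t = 0 − 9·1 = -9  (check: 763·1 + 79·(-9) = 52)
  q = 1: r = 27, s = 0 − 1·1 = -1, t = 1 − 1·(-9) = 10  (check: 763·(-1) + 79·10 = 27)
  q = 1: r = 25, s = 1 − 1·(-1) = 2, t = -9 − 1·10 = -19  (check: 763·2 + 79·(-19) = 25)
  q = 1: r = 2, s = -1 − 1·2 = -3, t = 10 − 1·(-19) = 29  (check: 763·(-3) + 79·29 = 2)
  q = 12: r = 1, s = 2 − 12·(-3) = 38, t = -19 − 12·29 = -367  (check: 763·38 + 79·(-367) = 1)
The row with r = 1 (the gcd) gives the Bezout coefficients s = 38, t = -367.
Result: 763 · (38) + 79 · (-367) = 1.

gcd(763, 79) = 1; s = 38, t = -367 (check: 763·38 + 79·(-367) = 1).


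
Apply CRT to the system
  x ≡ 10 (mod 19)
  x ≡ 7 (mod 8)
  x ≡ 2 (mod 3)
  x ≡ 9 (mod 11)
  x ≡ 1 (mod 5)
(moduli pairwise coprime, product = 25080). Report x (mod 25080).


Product of moduli M = 19 · 8 · 3 · 11 · 5 = 25080.
Merge one congruence at a time:
  Start: x ≡ 10 (mod 19).
  Combine with x ≡ 7 (mod 8); new modulus lcm = 152.
    Write x = 10 + 19·t and substitute into x ≡ 7 (mod 8): 19·t ≡ 7 − 10 = -3 (mod 8).
    Reduce coefficients mod 8: 3·t ≡ 5 (mod 8).
    The inverse of 3 mod 8 is 3 (since 3·3 = 9 = 1·8 + 1), so t ≡ 3·5 = 15 ≡ 7 (mod 8).
    Then x = 10 + 19·7 = 143, valid modulo lcm(19, 8) = 152: x ≡ 143 (mod 152).
  Combine with x ≡ 2 (mod 3); new modulus lcm = 456.
    Write x = 143 + 152·t and substitute into x ≡ 2 (mod 3): 152·t ≡ 2 − 143 = -141 (mod 3).
    Reduce coefficients mod 3: 2·t ≡ 0 (mod 3).
    The inverse of 2 mod 3 is 2 (since 2·2 = 4 = 1·3 + 1), so t ≡ 2·0 = 0 ≡ 0 (mod 3).
    Then x = 143 + 152·0 = 143, valid modulo lcm(152, 3) = 456: x ≡ 143 (mod 456).
  Combine with x ≡ 9 (mod 11); new modulus lcm = 5016.
    Write x = 143 + 456·t and substitute into x ≡ 9 (mod 11): 456·t ≡ 9 − 143 = -134 (mod 11).
    Reduce coefficients mod 11: 5·t ≡ 9 (mod 11).
    The inverse of 5 mod 11 is 9 (since 5·9 = 45 = 4·11 + 1), so t ≡ 9·9 = 81 ≡ 4 (mod 11).
    Then x = 143 + 456·4 = 1967, valid modulo lcm(456, 11) = 5016: x ≡ 1967 (mod 5016).
  Combine with x ≡ 1 (mod 5); new modulus lcm = 25080.
    Write x = 1967 + 5016·t and substitute into x ≡ 1 (mod 5): 5016·t ≡ 1 − 1967 = -1966 (mod 5).
    Reduce coefficients mod 5: 1·t ≡ 4 (mod 5).
    So t ≡ 4 (mod 5).
    Then x = 1967 + 5016·4 = 22031, valid modulo lcm(5016, 5) = 25080: x ≡ 22031 (mod 25080).
Verify against each original: 22031 mod 19 = 10, 22031 mod 8 = 7, 22031 mod 3 = 2, 22031 mod 11 = 9, 22031 mod 5 = 1.

x ≡ 22031 (mod 25080).


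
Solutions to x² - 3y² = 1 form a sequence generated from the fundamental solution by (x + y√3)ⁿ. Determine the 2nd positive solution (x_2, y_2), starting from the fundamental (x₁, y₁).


Step 1: Find the fundamental solution (x₁, y₁) of x² - 3y² = 1.
  Expand √3 as a continued fraction. a₀ = ⌊√3⌋ = 1; iterate m_{k+1} = d_k·a_k − m_k, d_{k+1} = (3 − m_{k+1}²)/d_k, a_{k+1} = ⌊(a₀ + m_{k+1})/d_{k+1}⌋ (starting m₀ = 0, d₀ = 1), with convergents p_k = a_k·p_{k-1} + p_{k-2}, q_k = a_k·q_{k-1} + q_{k-2} (p₋₁ = 1, q₋₁ = 0):
  k = 0: a₀ = 1; p₀/q₀ = 1/1; p₀² − 3·q₀² = 1 − 3 = -2.
  k = 1: m = 1, d = 2, a = ⌊(1 + 1)/2⌋ = 1; p/q = (1·1 + 1)/(1·1 + 0) = 2/1; p² − 3·q² = 4 − 3 = 1.
  The first convergent with p² − 3·q² = 1 gives the fundamental solution (x₁, y₁) = (2, 1).
Step 2: Apply the recurrence (x_{n+1}, y_{n+1}) = (x₁x_n + 3y₁y_n, x₁y_n + y₁x_n) repeatedly.
  From (x_1, y_1) = (2, 1): x_2 = 2·2 + 3·1·1 = 7; y_2 = 2·1 + 1·2 = 4.
Step 3: Verify x_2² - 3·y_2² = 49 - 48 = 1 (should be 1). ✓

(x_1, y_1) = (2, 1); (x_2, y_2) = (7, 4).


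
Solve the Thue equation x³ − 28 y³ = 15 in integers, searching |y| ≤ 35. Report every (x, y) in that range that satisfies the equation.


The equation is x³ - 28y³ = 15. For fixed y, x³ = 28·y³ + 15, so a solution requires the RHS to be a perfect cube.
Strategy: iterate y from -35 to 35, compute RHS = 28·y³ + 15, and check whether it is a (positive or negative) perfect cube.
Check small values of y:
  y = 0: RHS = 15 is not a perfect cube.
  y = 1: RHS = 43 is not a perfect cube.
  y = -1: RHS = -13 is not a perfect cube.
  y = 2: RHS = 239 is not a perfect cube.
  y = -2: RHS = -209 is not a perfect cube.
  y = 3: RHS = 771 is not a perfect cube.
  y = -3: RHS = -741 is not a perfect cube.
Continuing the search up to |y| = 35 finds no solutions either.
No (x, y) in the scanned range satisfies the equation.

No integer solutions with |y| ≤ 35.


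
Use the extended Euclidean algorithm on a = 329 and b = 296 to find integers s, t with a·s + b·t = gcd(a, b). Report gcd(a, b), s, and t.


Euclidean algorithm on (329, 296) — divide until remainder is 0:
  329 = 1 · 296 + 33
  296 = 8 · 33 + 32
  33 = 1 · 32 + 1
  32 = 32 · 1 + 0
gcd(329, 296) = 1.
Track Bezout coefficients alongside the remainders: start with r₀ = 329 = a·1 + b·0 (s = 1, t = 0) and r₁ = 296 = a·0 + b·1 (s = 0, t = 1); each new remainder r_{k+1} = r_{k-1} − q_k·r_k inherits s_{k+1} = s_{k-1} − q_k·s_k, t_{k+1} = t_{k-1} − q_k·t_k, so r_k = a·s_k + b·t_k at every step:
  q = 1: r = 33, s = 1 − 1·0 = 1, t = 0 − 1·1 = -1  (check: 329·1 + 296·(-1) = 33)
  q = 8: r = 32, s = 0 − 8·1 = -8, t = 1 − 8·(-1) = 9  (check: 329·(-8) + 296·9 = 32)
  q = 1: r = 1, s = 1 − 1·(-8) = 9, t = -1 − 1·9 = -10  (check: 329·9 + 296·(-10) = 1)
The row with r = 1 (the gcd) gives the Bezout coefficients s = 9, t = -10.
Result: 329 · (9) + 296 · (-10) = 1.

gcd(329, 296) = 1; s = 9, t = -10 (check: 329·9 + 296·(-10) = 1).


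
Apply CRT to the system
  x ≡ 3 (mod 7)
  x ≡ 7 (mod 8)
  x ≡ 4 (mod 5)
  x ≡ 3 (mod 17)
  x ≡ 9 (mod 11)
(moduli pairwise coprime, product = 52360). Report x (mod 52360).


Product of moduli M = 7 · 8 · 5 · 17 · 11 = 52360.
Merge one congruence at a time:
  Start: x ≡ 3 (mod 7).
  Combine with x ≡ 7 (mod 8); new modulus lcm = 56.
    Write x = 3 + 7·t and substitute into x ≡ 7 (mod 8): 7·t ≡ 7 − 3 = 4 (mod 8).
    The inverse of 7 mod 8 is 7 (since 7·7 = 49 = 6·8 + 1), so t ≡ 7·4 = 28 ≡ 4 (mod 8).
    Then x = 3 + 7·4 = 31, valid modulo lcm(7, 8) = 56: x ≡ 31 (mod 56).
  Combine with x ≡ 4 (mod 5); new modulus lcm = 280.
    Write x = 31 + 56·t and substitute into x ≡ 4 (mod 5): 56·t ≡ 4 − 31 = -27 (mod 5).
    Reduce coefficients mod 5: 1·t ≡ 3 (mod 5).
    So t ≡ 3 (mod 5).
    Then x = 31 + 56·3 = 199, valid modulo lcm(56, 5) = 280: x ≡ 199 (mod 280).
  Combine with x ≡ 3 (mod 17); new modulus lcm = 4760.
    Write x = 199 + 280·t and substitute into x ≡ 3 (mod 17): 280·t ≡ 3 − 199 = -196 (mod 17).
    Reduce coefficients mod 17: 8·t ≡ 8 (mod 17).
    The inverse of 8 mod 17 is 15 (since 8·15 = 120 = 7·17 + 1), so t ≡ 15·8 = 120 ≡ 1 (mod 17).
    Then x = 199 + 280·1 = 479, valid modulo lcm(280, 17) = 4760: x ≡ 479 (mod 4760).
  Combine with x ≡ 9 (mod 11); new modulus lcm = 52360.
    Write x = 479 + 4760·t and substitute into x ≡ 9 (mod 11): 4760·t ≡ 9 − 479 = -470 (mod 11).
    Reduce coefficients mod 11: 8·t ≡ 3 (mod 11).
    The inverse of 8 mod 11 is 7 (since 8·7 = 56 = 5·11 + 1), so t ≡ 7·3 = 21 ≡ 10 (mod 11).
    Then x = 479 + 4760·10 = 48079, valid modulo lcm(4760, 11) = 52360: x ≡ 48079 (mod 52360).
Verify against each original: 48079 mod 7 = 3, 48079 mod 8 = 7, 48079 mod 5 = 4, 48079 mod 17 = 3, 48079 mod 11 = 9.

x ≡ 48079 (mod 52360).


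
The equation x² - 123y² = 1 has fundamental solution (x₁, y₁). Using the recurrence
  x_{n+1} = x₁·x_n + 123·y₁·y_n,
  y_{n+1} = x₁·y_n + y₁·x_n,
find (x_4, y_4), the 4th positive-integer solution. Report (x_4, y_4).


Step 1: Find the fundamental solution (x₁, y₁) of x² - 123y² = 1.
  Expand √123 as a continued fraction. a₀ = ⌊√123⌋ = 11; iterate m_{k+1} = d_k·a_k − m_k, d_{k+1} = (123 − m_{k+1}²)/d_k, a_{k+1} = ⌊(a₀ + m_{k+1})/d_{k+1}⌋ (starting m₀ = 0, d₀ = 1), with convergents p_k = a_k·p_{k-1} + p_{k-2}, q_k = a_k·q_{k-1} + q_{k-2} (p₋₁ = 1, q₋₁ = 0):
  k = 0: a₀ = 11; p₀/q₀ = 11/1; p₀² − 123·q₀² = 121 − 123 = -2.
  k = 1: m = 11, d = 2, a = ⌊(11 + 11)/2⌋ = 11; p/q = (11·11 + 1)/(11·1 + 0) = 122/11; p² − 123·q² = 14884 − 14883 = 1.
  The first convergent with p² − 123·q² = 1 gives the fundamental solution (x₁, y₁) = (122, 11).
Step 2: Apply the recurrence (x_{n+1}, y_{n+1}) = (x₁x_n + 123y₁y_n, x₁y_n + y₁x_n) repeatedly.
  From (x_1, y_1) = (122, 11): x_2 = 122·122 + 123·11·11 = 29767; y_2 = 122·11 + 11·122 = 2684.
  From (x_2, y_2) = (29767, 2684): x_3 = 122·29767 + 123·11·2684 = 7263026; y_3 = 122·2684 + 11·29767 = 654885.
  From (x_3, y_3) = (7263026, 654885): x_4 = 122·7263026 + 123·11·654885 = 1772148577; y_4 = 122·654885 + 11·7263026 = 159789256.
Step 3: Verify x_4² - 123·y_4² = 3140510578963124929 - 3140510578963124928 = 1 (should be 1). ✓

(x_1, y_1) = (122, 11); (x_4, y_4) = (1772148577, 159789256).


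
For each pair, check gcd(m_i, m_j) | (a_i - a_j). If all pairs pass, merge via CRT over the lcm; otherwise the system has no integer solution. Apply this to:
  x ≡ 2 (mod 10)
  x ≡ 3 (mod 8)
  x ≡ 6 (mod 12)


Moduli 10, 8, 12 are not pairwise coprime, so CRT works modulo lcm(m_i) when all pairwise compatibility conditions hold.
Pairwise compatibility: gcd(m_i, m_j) must divide a_i - a_j for every pair.
Merge one congruence at a time:
  Start: x ≡ 2 (mod 10).
  Combine with x ≡ 3 (mod 8): gcd(10, 8) = 2, and 3 - 2 = 1 is NOT divisible by 2.
    ⇒ system is inconsistent (no integer solution).

No solution (the system is inconsistent).


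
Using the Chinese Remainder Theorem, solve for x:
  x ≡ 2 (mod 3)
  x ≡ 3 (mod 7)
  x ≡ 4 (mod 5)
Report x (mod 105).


Moduli 3, 7, 5 are pairwise coprime; by CRT there is a unique solution modulo M = 3 · 7 · 5 = 105.
Solve pairwise, accumulating the modulus:
  Start with x ≡ 2 (mod 3).
  Combine with x ≡ 3 (mod 7): since gcd(3, 7) = 1, we get a unique residue mod 21.
    Write x = 2 + 3·t and substitute into x ≡ 3 (mod 7): 3·t ≡ 3 − 2 = 1 (mod 7).
    The inverse of 3 mod 7 is 5 (since 3·5 = 15 = 2·7 + 1), so t ≡ 5·1 = 5 ≡ 5 (mod 7).
    Then x = 2 + 3·5 = 17, valid modulo lcm(3, 7) = 21: x ≡ 17 (mod 21).
  Combine with x ≡ 4 (mod 5): since gcd(21, 5) = 1, we get a unique residue mod 105.
    Write x = 17 + 21·t and substitute into x ≡ 4 (mod 5): 21·t ≡ 4 − 17 = -13 (mod 5).
    Reduce coefficients mod 5: 1·t ≡ 2 (mod 5).
    So t ≡ 2 (mod 5).
    Then x = 17 + 21·2 = 59, valid modulo lcm(21, 5) = 105: x ≡ 59 (mod 105).
Verify: 59 mod 3 = 2 ✓, 59 mod 7 = 3 ✓, 59 mod 5 = 4 ✓.

x ≡ 59 (mod 105).


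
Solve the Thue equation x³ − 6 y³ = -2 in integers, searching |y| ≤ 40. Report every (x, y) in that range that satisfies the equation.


The equation is x³ - 6y³ = -2. For fixed y, x³ = 6·y³ − 2, so a solution requires the RHS to be a perfect cube.
Strategy: iterate y from -40 to 40, compute RHS = 6·y³ − 2, and check whether it is a (positive or negative) perfect cube.
Check small values of y:
  y = 0: RHS = -2 is not a perfect cube.
  y = 1: RHS = 4 is not a perfect cube.
  y = -1: RHS = -8 = (-2)³ ⇒ x = -2 works.
  y = 2: RHS = 46 is not a perfect cube.
  y = -2: RHS = -50 is not a perfect cube.
  y = 3: RHS = 160 is not a perfect cube.
  y = -3: RHS = -164 is not a perfect cube.
Continuing the search up to |y| = 40 finds no further solutions beyond those listed.
Collected solutions: (-2, -1).

Solutions (with |y| ≤ 40): (-2, -1).


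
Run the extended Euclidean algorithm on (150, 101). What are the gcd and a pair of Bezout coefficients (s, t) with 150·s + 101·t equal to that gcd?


Euclidean algorithm on (150, 101) — divide until remainder is 0:
  150 = 1 · 101 + 49
  101 = 2 · 49 + 3
  49 = 16 · 3 + 1
  3 = 3 · 1 + 0
gcd(150, 101) = 1.
Track Bezout coefficients alongside the remainders: start with r₀ = 150 = a·1 + b·0 (s = 1, t = 0) and r₁ = 101 = a·0 + b·1 (s = 0, t = 1); each new remainder r_{k+1} = r_{k-1} − q_k·r_k inherits s_{k+1} = s_{k-1} − q_k·s_k, t_{k+1} = t_{k-1} − q_k·t_k, so r_k = a·s_k + b·t_k at every step:
  q = 1: r = 49, s = 1 − 1·0 = 1, t = 0 − 1·1 = -1  (check: 150·1 + 101·(-1) = 49)
  q = 2: r = 3, s = 0 − 2·1 = -2, t = 1 − 2·(-1) = 3  (check: 150·(-2) + 101·3 = 3)
  q = 16: r = 1, s = 1 − 16·(-2) = 33, t = -1 − 16·3 = -49  (check: 150·33 + 101·(-49) = 1)
The row with r = 1 (the gcd) gives the Bezout coefficients s = 33, t = -49.
Result: 150 · (33) + 101 · (-49) = 1.

gcd(150, 101) = 1; s = 33, t = -49 (check: 150·33 + 101·(-49) = 1).


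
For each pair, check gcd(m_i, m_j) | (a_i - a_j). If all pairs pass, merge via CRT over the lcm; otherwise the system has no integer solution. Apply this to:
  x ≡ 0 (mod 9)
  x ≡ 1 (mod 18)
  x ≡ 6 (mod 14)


Moduli 9, 18, 14 are not pairwise coprime, so CRT works modulo lcm(m_i) when all pairwise compatibility conditions hold.
Pairwise compatibility: gcd(m_i, m_j) must divide a_i - a_j for every pair.
Merge one congruence at a time:
  Start: x ≡ 0 (mod 9).
  Combine with x ≡ 1 (mod 18): gcd(9, 18) = 9, and 1 - 0 = 1 is NOT divisible by 9.
    ⇒ system is inconsistent (no integer solution).

No solution (the system is inconsistent).


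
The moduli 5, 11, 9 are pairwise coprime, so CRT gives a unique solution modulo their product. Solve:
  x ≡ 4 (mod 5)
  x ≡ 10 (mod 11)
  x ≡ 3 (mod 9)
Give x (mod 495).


Moduli 5, 11, 9 are pairwise coprime; by CRT there is a unique solution modulo M = 5 · 11 · 9 = 495.
Solve pairwise, accumulating the modulus:
  Start with x ≡ 4 (mod 5).
  Combine with x ≡ 10 (mod 11): since gcd(5, 11) = 1, we get a unique residue mod 55.
    Write x = 4 + 5·t and substitute into x ≡ 10 (mod 11): 5·t ≡ 10 − 4 = 6 (mod 11).
    The inverse of 5 mod 11 is 9 (since 5·9 = 45 = 4·11 + 1), so t ≡ 9·6 = 54 ≡ 10 (mod 11).
    Then x = 4 + 5·10 = 54, valid modulo lcm(5, 11) = 55: x ≡ 54 (mod 55).
  Combine with x ≡ 3 (mod 9): since gcd(55, 9) = 1, we get a unique residue mod 495.
    Write x = 54 + 55·t and substitute into x ≡ 3 (mod 9): 55·t ≡ 3 − 54 = -51 (mod 9).
    Reduce coefficients mod 9: 1·t ≡ 3 (mod 9).
    So t ≡ 3 (mod 9).
    Then x = 54 + 55·3 = 219, valid modulo lcm(55, 9) = 495: x ≡ 219 (mod 495).
Verify: 219 mod 5 = 4 ✓, 219 mod 11 = 10 ✓, 219 mod 9 = 3 ✓.

x ≡ 219 (mod 495).


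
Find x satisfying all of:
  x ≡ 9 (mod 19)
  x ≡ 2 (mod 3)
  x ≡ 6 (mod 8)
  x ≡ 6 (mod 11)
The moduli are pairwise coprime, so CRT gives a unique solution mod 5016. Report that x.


Product of moduli M = 19 · 3 · 8 · 11 = 5016.
Merge one congruence at a time:
  Start: x ≡ 9 (mod 19).
  Combine with x ≡ 2 (mod 3); new modulus lcm = 57.
    Write x = 9 + 19·t and substitute into x ≡ 2 (mod 3): 19·t ≡ 2 − 9 = -7 (mod 3).
    Reduce coefficients mod 3: 1·t ≡ 2 (mod 3).
    So t ≡ 2 (mod 3).
    Then x = 9 + 19·2 = 47, valid modulo lcm(19, 3) = 57: x ≡ 47 (mod 57).
  Combine with x ≡ 6 (mod 8); new modulus lcm = 456.
    Write x = 47 + 57·t and substitute into x ≡ 6 (mod 8): 57·t ≡ 6 − 47 = -41 (mod 8).
    Reduce coefficients mod 8: 1·t ≡ 7 (mod 8).
    So t ≡ 7 (mod 8).
    Then x = 47 + 57·7 = 446, valid modulo lcm(57, 8) = 456: x ≡ 446 (mod 456).
  Combine with x ≡ 6 (mod 11); new modulus lcm = 5016.
    Write x = 446 + 456·t and substitute into x ≡ 6 (mod 11): 456·t ≡ 6 − 446 = -440 (mod 11).
    Reduce coefficients mod 11: 5·t ≡ 0 (mod 11).
    The inverse of 5 mod 11 is 9 (since 5·9 = 45 = 4·11 + 1), so t ≡ 9·0 = 0 ≡ 0 (mod 11).
    Then x = 446 + 456·0 = 446, valid modulo lcm(456, 11) = 5016: x ≡ 446 (mod 5016).
Verify against each original: 446 mod 19 = 9, 446 mod 3 = 2, 446 mod 8 = 6, 446 mod 11 = 6.

x ≡ 446 (mod 5016).


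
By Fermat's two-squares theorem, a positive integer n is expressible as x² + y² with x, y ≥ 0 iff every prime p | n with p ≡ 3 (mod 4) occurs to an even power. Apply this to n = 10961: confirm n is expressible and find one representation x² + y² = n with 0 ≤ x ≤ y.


Step 1: Factor n = 10961 = 97 · 113.
Step 2: Check the mod-4 condition on each prime factor: 97 ≡ 1 (mod 4), exponent 1; 113 ≡ 1 (mod 4), exponent 1.
All primes ≡ 3 (mod 4) appear to even exponent (or don't appear), so by the two-squares theorem n IS expressible as a sum of two squares.
Step 3: Build a representation. Here n = 97 · 113 is a product of primes ≡ 1 (mod 4). Each prime p ≡ 1 (mod 4) is itself a sum of two squares; find a² by testing p − a² for a perfect square:
  97: 97 − 1² = 96, 97 − 2² = 93, 97 − 3² = 88, 97 − 4² = 81 = 9² ⇒ 97 = 4² + 9².
  113: 113 − 1² = 112, 113 − 2² = 109, 113 − 3² = 104, 113 − 4² = 97, 113 − 5² = 88, 113 − 6² = 77, 113 − 7² = 64 = 8² ⇒ 113 = 7² + 8².
  Combine using the Brahmagupta–Fibonacci identity (a² + b²)(c² + d²) = (ac − bd)² + (ad + bc)² = (ac + bd)² + (ad − bc)²:
  97 · 113 = 10961: from (4² + 9²)(7² + 8²), take (4·7 − 9·8, 4·8 + 9·7) = (28 − 72, 32 + 63) = (-44, 95); dropping signs (only squares matter) gives (44, 95); check 44² + 95² = 1936 + 9025 = 10961 ✓.
Step 4: Order so x ≤ y and verify: 44² + 95² = 1936 + 9025 = 10961 = n. ✓

n = 10961 = 44² + 95² (one valid representation with x ≤ y).


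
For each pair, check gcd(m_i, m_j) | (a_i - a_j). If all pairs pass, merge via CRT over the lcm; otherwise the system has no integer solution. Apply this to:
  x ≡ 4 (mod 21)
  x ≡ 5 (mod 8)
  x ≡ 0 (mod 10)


Moduli 21, 8, 10 are not pairwise coprime, so CRT works modulo lcm(m_i) when all pairwise compatibility conditions hold.
Pairwise compatibility: gcd(m_i, m_j) must divide a_i - a_j for every pair.
Merge one congruence at a time:
  Start: x ≡ 4 (mod 21).
  Combine with x ≡ 5 (mod 8): gcd(21, 8) = 1; 5 - 4 = 1, which IS divisible by 1, so compatible.
    Write x = 4 + 21·t and substitute into x ≡ 5 (mod 8): 21·t ≡ 5 − 4 = 1 (mod 8).
    Reduce coefficients mod 8: 5·t ≡ 1 (mod 8).
    The inverse of 5 mod 8 is 5 (since 5·5 = 25 = 3·8 + 1), so t ≡ 5·1 = 5 ≡ 5 (mod 8).
    Then x = 4 + 21·5 = 109, valid modulo lcm(21, 8) = 168: x ≡ 109 (mod 168).
  Combine with x ≡ 0 (mod 10): gcd(168, 10) = 2, and 0 - 109 = -109 is NOT divisible by 2.
    ⇒ system is inconsistent (no integer solution).

No solution (the system is inconsistent).


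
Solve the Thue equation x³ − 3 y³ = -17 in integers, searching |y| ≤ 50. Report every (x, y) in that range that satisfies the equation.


The equation is x³ - 3y³ = -17. For fixed y, x³ = 3·y³ − 17, so a solution requires the RHS to be a perfect cube.
Strategy: iterate y from -50 to 50, compute RHS = 3·y³ − 17, and check whether it is a (positive or negative) perfect cube.
Check small values of y:
  y = 0: RHS = -17 is not a perfect cube.
  y = 1: RHS = -14 is not a perfect cube.
  y = -1: RHS = -20 is not a perfect cube.
  y = 2: RHS = 7 is not a perfect cube.
  y = -2: RHS = -41 is not a perfect cube.
  y = 3: RHS = 64 = (4)³ ⇒ x = 4 works.
  y = -3: RHS = -98 is not a perfect cube.
Continuing the search up to |y| = 50 finds no further solutions beyond those listed.
Collected solutions: (4, 3).

Solutions (with |y| ≤ 50): (4, 3).


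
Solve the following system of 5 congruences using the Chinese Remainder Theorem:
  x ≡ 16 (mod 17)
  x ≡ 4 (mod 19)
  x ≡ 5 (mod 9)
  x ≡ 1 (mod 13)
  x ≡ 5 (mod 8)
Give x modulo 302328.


Product of moduli M = 17 · 19 · 9 · 13 · 8 = 302328.
Merge one congruence at a time:
  Start: x ≡ 16 (mod 17).
  Combine with x ≡ 4 (mod 19); new modulus lcm = 323.
    Write x = 16 + 17·t and substitute into x ≡ 4 (mod 19): 17·t ≡ 4 − 16 = -12 (mod 19).
    Reduce coefficients mod 19: 17·t ≡ 7 (mod 19).
    The inverse of 17 mod 19 is 9 (since 17·9 = 153 = 8·19 + 1), so t ≡ 9·7 = 63 ≡ 6 (mod 19).
    Then x = 16 + 17·6 = 118, valid modulo lcm(17, 19) = 323: x ≡ 118 (mod 323).
  Combine with x ≡ 5 (mod 9); new modulus lcm = 2907.
    Write x = 118 + 323·t and substitute into x ≡ 5 (mod 9): 323·t ≡ 5 − 118 = -113 (mod 9).
    Reduce coefficients mod 9: 8·t ≡ 4 (mod 9).
    The inverse of 8 mod 9 is 8 (since 8·8 = 64 = 7·9 + 1), so t ≡ 8·4 = 32 ≡ 5 (mod 9).
    Then x = 118 + 323·5 = 1733, valid modulo lcm(323, 9) = 2907: x ≡ 1733 (mod 2907).
  Combine with x ≡ 1 (mod 13); new modulus lcm = 37791.
    Write x = 1733 + 2907·t and substitute into x ≡ 1 (mod 13): 2907·t ≡ 1 − 1733 = -1732 (mod 13).
    Reduce coefficients mod 13: 8·t ≡ 10 (mod 13).
    The inverse of 8 mod 13 is 5 (since 8·5 = 40 = 3·13 + 1), so t ≡ 5·10 = 50 ≡ 11 (mod 13).
    Then x = 1733 + 2907·11 = 33710, valid modulo lcm(2907, 13) = 37791: x ≡ 33710 (mod 37791).
  Combine with x ≡ 5 (mod 8); new modulus lcm = 302328.
    Write x = 33710 + 37791·t and substitute into x ≡ 5 (mod 8): 37791·t ≡ 5 − 33710 = -33705 (mod 8).
    Reduce coefficients mod 8: 7·t ≡ 7 (mod 8).
    The inverse of 7 mod 8 is 7 (since 7·7 = 49 = 6·8 + 1), so t ≡ 7·7 = 49 ≡ 1 (mod 8).
    Then x = 33710 + 37791·1 = 71501, valid modulo lcm(37791, 8) = 302328: x ≡ 71501 (mod 302328).
Verify against each original: 71501 mod 17 = 16, 71501 mod 19 = 4, 71501 mod 9 = 5, 71501 mod 13 = 1, 71501 mod 8 = 5.

x ≡ 71501 (mod 302328).


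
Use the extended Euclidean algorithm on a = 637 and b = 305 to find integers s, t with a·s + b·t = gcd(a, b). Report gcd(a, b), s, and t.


Euclidean algorithm on (637, 305) — divide until remainder is 0:
  637 = 2 · 305 + 27
  305 = 11 · 27 + 8
  27 = 3 · 8 + 3
  8 = 2 · 3 + 2
  3 = 1 · 2 + 1
  2 = 2 · 1 + 0
gcd(637, 305) = 1.
Track Bezout coefficients alongside the remainders: start with r₀ = 637 = a·1 + b·0 (s = 1, t = 0) and r₁ = 305 = a·0 + b·1 (s = 0, t = 1); each new remainder r_{k+1} = r_{k-1} − q_k·r_k inherits s_{k+1} = s_{k-1} − q_k·s_k, t_{k+1} = t_{k-1} − q_k·t_k, so r_k = a·s_k + b·t_k at every step:
  q = 2: r = 27, s = 1 − 2·0 = 1, t = 0 − 2·1 = -2  (check: 637·1 + 305·(-2) = 27)
  q = 11: r = 8, s = 0 − 11·1 = -11, t = 1 − 11·(-2) = 23  (check: 637·(-11) + 305·23 = 8)
  q = 3: r = 3, s = 1 − 3·(-11) = 34, t = -2 − 3·23 = -71  (check: 637·34 + 305·(-71) = 3)
  q = 2: r = 2, s = -11 − 2·34 = -79, t = 23 − 2·(-71) = 165  (check: 637·(-79) + 305·165 = 2)
  q = 1: r = 1, s = 34 − 1·(-79) = 113, t = -71 − 1·165 = -236  (check: 637·113 + 305·(-236) = 1)
The row with r = 1 (the gcd) gives the Bezout coefficients s = 113, t = -236.
Result: 637 · (113) + 305 · (-236) = 1.

gcd(637, 305) = 1; s = 113, t = -236 (check: 637·113 + 305·(-236) = 1).


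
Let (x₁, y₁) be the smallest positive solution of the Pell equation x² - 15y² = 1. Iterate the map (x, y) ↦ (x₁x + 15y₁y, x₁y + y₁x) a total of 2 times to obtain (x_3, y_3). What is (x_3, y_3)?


Step 1: Find the fundamental solution (x₁, y₁) of x² - 15y² = 1.
  Expand √15 as a continued fraction. a₀ = ⌊√15⌋ = 3; iterate m_{k+1} = d_k·a_k − m_k, d_{k+1} = (15 − m_{k+1}²)/d_k, a_{k+1} = ⌊(a₀ + m_{k+1})/d_{k+1}⌋ (starting m₀ = 0, d₀ = 1), with convergents p_k = a_k·p_{k-1} + p_{k-2}, q_k = a_k·q_{k-1} + q_{k-2} (p₋₁ = 1, q₋₁ = 0):
  k = 0: a₀ = 3; p₀/q₀ = 3/1; p₀² − 15·q₀² = 9 − 15 = -6.
  k = 1: m = 3, d = 6, a = ⌊(3 + 3)/6⌋ = 1; p/q = (1·3 + 1)/(1·1 + 0) = 4/1; p² − 15·q² = 16 − 15 = 1.
  The first convergent with p² − 15·q² = 1 gives the fundamental solution (x₁, y₁) = (4, 1).
Step 2: Apply the recurrence (x_{n+1}, y_{n+1}) = (x₁x_n + 15y₁y_n, x₁y_n + y₁x_n) repeatedly.
  From (x_1, y_1) = (4, 1): x_2 = 4·4 + 15·1·1 = 31; y_2 = 4·1 + 1·4 = 8.
  From (x_2, y_2) = (31, 8): x_3 = 4·31 + 15·1·8 = 244; y_3 = 4·8 + 1·31 = 63.
Step 3: Verify x_3² - 15·y_3² = 59536 - 59535 = 1 (should be 1). ✓

(x_1, y_1) = (4, 1); (x_3, y_3) = (244, 63).


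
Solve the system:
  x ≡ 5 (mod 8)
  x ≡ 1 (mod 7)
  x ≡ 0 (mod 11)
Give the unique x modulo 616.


Moduli 8, 7, 11 are pairwise coprime; by CRT there is a unique solution modulo M = 8 · 7 · 11 = 616.
Solve pairwise, accumulating the modulus:
  Start with x ≡ 5 (mod 8).
  Combine with x ≡ 1 (mod 7): since gcd(8, 7) = 1, we get a unique residue mod 56.
    Write x = 5 + 8·t and substitute into x ≡ 1 (mod 7): 8·t ≡ 1 − 5 = -4 (mod 7).
    Reduce coefficients mod 7: 1·t ≡ 3 (mod 7).
    So t ≡ 3 (mod 7).
    Then x = 5 + 8·3 = 29, valid modulo lcm(8, 7) = 56: x ≡ 29 (mod 56).
  Combine with x ≡ 0 (mod 11): since gcd(56, 11) = 1, we get a unique residue mod 616.
    Write x = 29 + 56·t and substitute into x ≡ 0 (mod 11): 56·t ≡ 0 − 29 = -29 (mod 11).
    Reduce coefficients mod 11: 1·t ≡ 4 (mod 11).
    So t ≡ 4 (mod 11).
    Then x = 29 + 56·4 = 253, valid modulo lcm(56, 11) = 616: x ≡ 253 (mod 616).
Verify: 253 mod 8 = 5 ✓, 253 mod 7 = 1 ✓, 253 mod 11 = 0 ✓.

x ≡ 253 (mod 616).


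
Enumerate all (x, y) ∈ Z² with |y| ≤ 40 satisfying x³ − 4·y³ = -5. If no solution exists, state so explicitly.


The equation is x³ - 4y³ = -5. For fixed y, x³ = 4·y³ − 5, so a solution requires the RHS to be a perfect cube.
Strategy: iterate y from -40 to 40, compute RHS = 4·y³ − 5, and check whether it is a (positive or negative) perfect cube.
Check small values of y:
  y = 0: RHS = -5 is not a perfect cube.
  y = 1: RHS = -1 = (-1)³ ⇒ x = -1 works.
  y = -1: RHS = -9 is not a perfect cube.
  y = 2: RHS = 27 = (3)³ ⇒ x = 3 works.
  y = -2: RHS = -37 is not a perfect cube.
  y = 3: RHS = 103 is not a perfect cube.
  y = -3: RHS = -113 is not a perfect cube.
Continuing the search up to |y| = 40 finds no further solutions beyond those listed.
Collected solutions: (-1, 1), (3, 2).

Solutions (with |y| ≤ 40): (-1, 1), (3, 2).


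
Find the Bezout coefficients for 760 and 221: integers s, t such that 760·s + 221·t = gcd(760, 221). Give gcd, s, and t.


Euclidean algorithm on (760, 221) — divide until remainder is 0:
  760 = 3 · 221 + 97
  221 = 2 · 97 + 27
  97 = 3 · 27 + 16
  27 = 1 · 16 + 11
  16 = 1 · 11 + 5
  11 = 2 · 5 + 1
  5 = 5 · 1 + 0
gcd(760, 221) = 1.
Track Bezout coefficients alongside the remainders: start with r₀ = 760 = a·1 + b·0 (s = 1, t = 0) and r₁ = 221 = a·0 + b·1 (s = 0, t = 1); each new remainder r_{k+1} = r_{k-1} − q_k·r_k inherits s_{k+1} = s_{k-1} − q_k·s_k, t_{k+1} = t_{k-1} − q_k·t_k, so r_k = a·s_k + b·t_k at every step:
  q = 3: r = 97, s = 1 − 3·0 = 1, t = 0 − 3·1 = -3  (check: 760·1 + 221·(-3) = 97)
  q = 2: r = 27, s = 0 − 2·1 = -2, t = 1 − 2·(-3) = 7  (check: 760·(-2) + 221·7 = 27)
  q = 3: r = 16, s = 1 − 3·(-2) = 7, t = -3 − 3·7 = -24  (check: 760·7 + 221·(-24) = 16)
  q = 1: r = 11, s = -2 − 1·7 = -9, t = 7 − 1·(-24) = 31  (check: 760·(-9) + 221·31 = 11)
  q = 1: r = 5, s = 7 − 1·(-9) = 16, t = -24 − 1·31 = -55  (check: 760·16 + 221·(-55) = 5)
  q = 2: r = 1, s = -9 − 2·16 = -41, t = 31 − 2·(-55) = 141  (check: 760·(-41) + 221·141 = 1)
The row with r = 1 (the gcd) gives the Bezout coefficients s = -41, t = 141.
Result: 760 · (-41) + 221 · (141) = 1.

gcd(760, 221) = 1; s = -41, t = 141 (check: 760·(-41) + 221·141 = 1).


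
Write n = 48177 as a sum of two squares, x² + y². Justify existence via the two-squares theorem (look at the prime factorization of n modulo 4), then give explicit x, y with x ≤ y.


Step 1: Factor n = 48177 = 3^2 · 53 · 101.
Step 2: Check the mod-4 condition on each prime factor: 3 ≡ 3 (mod 4), exponent 2 (must be even); 53 ≡ 1 (mod 4), exponent 1; 101 ≡ 1 (mod 4), exponent 1.
All primes ≡ 3 (mod 4) appear to even exponent (or don't appear), so by the two-squares theorem n IS expressible as a sum of two squares.
Step 3: Build a representation. Group n = k² · m with k = 3 and m = 53 · 101 = 5353 (a product of primes ≡ 1 (mod 4)); a representation of m scales to one of n via (k·x)² + (k·y)² = k²(x² + y²). Each prime p ≡ 1 (mod 4) is itself a sum of two squares; find a² by testing p − a² for a perfect square:
  53: 53 − 1² = 52, 53 − 2² = 49 = 7² ⇒ 53 = 2² + 7².
  101: 101 − 1² = 100 = 10² ⇒ 101 = 1² + 10².
  Combine using the Brahmagupta–Fibonacci identity (a² + b²)(c² + d²) = (ac − bd)² + (ad + bc)² = (ac + bd)² + (ad − bc)²:
  53 · 101 = 5353: from (2² + 7²)(1² + 10²), take (2·1 − 7·10, 2·10 + 7·1) = (2 − 70, 20 + 7) = (-68, 27); dropping signs (only squares matter) gives (68, 27); check 68² + 27² = 4624 + 729 = 5353 ✓.
  Scale by k = 3: (3·68, 3·27) = (204, 81).
Step 4: Order so x ≤ y and verify: 81² + 204² = 6561 + 41616 = 48177 = n. ✓

n = 48177 = 81² + 204² (one valid representation with x ≤ y).


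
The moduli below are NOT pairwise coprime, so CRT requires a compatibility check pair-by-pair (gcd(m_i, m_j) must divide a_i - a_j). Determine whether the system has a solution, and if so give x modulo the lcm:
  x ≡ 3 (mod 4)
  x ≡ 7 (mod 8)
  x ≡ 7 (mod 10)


Moduli 4, 8, 10 are not pairwise coprime, so CRT works modulo lcm(m_i) when all pairwise compatibility conditions hold.
Pairwise compatibility: gcd(m_i, m_j) must divide a_i - a_j for every pair.
Merge one congruence at a time:
  Start: x ≡ 3 (mod 4).
  Combine with x ≡ 7 (mod 8): gcd(4, 8) = 4; 7 - 3 = 4, which IS divisible by 4, so compatible.
    Write x = 3 + 4·t and substitute into x ≡ 7 (mod 8): 4·t ≡ 7 − 3 = 4 (mod 8).
    Divide the congruence (and modulus) by g = 4: 1·t ≡ 1 (mod 2).
    So t ≡ 1 (mod 2).
    Then x = 3 + 4·1 = 7, valid modulo lcm(4, 8) = 8: x ≡ 7 (mod 8).
  Combine with x ≡ 7 (mod 10): gcd(8, 10) = 2; 7 - 7 = 0, which IS divisible by 2, so compatible.
    Write x = 7 + 8·t and substitute into x ≡ 7 (mod 10): 8·t ≡ 7 − 7 = 0 (mod 10).
    Divide the congruence (and modulus) by g = 2: 4·t ≡ 0 (mod 5).
    The inverse of 4 mod 5 is 4 (since 4·4 = 16 = 3·5 + 1), so t ≡ 4·0 = 0 ≡ 0 (mod 5).
    Then x = 7 + 8·0 = 7, valid modulo lcm(8, 10) = 40: x ≡ 7 (mod 40).
Verify: 7 mod 4 = 3, 7 mod 8 = 7, 7 mod 10 = 7.

x ≡ 7 (mod 40).


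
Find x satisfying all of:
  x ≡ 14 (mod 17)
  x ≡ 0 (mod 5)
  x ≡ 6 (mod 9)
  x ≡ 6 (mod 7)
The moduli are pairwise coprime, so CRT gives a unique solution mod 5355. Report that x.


Product of moduli M = 17 · 5 · 9 · 7 = 5355.
Merge one congruence at a time:
  Start: x ≡ 14 (mod 17).
  Combine with x ≡ 0 (mod 5); new modulus lcm = 85.
    Write x = 14 + 17·t and substitute into x ≡ 0 (mod 5): 17·t ≡ 0 − 14 = -14 (mod 5).
    Reduce coefficients mod 5: 2·t ≡ 1 (mod 5).
    The inverse of 2 mod 5 is 3 (since 2·3 = 6 = 1·5 + 1), so t ≡ 3·1 = 3 ≡ 3 (mod 5).
    Then x = 14 + 17·3 = 65, valid modulo lcm(17, 5) = 85: x ≡ 65 (mod 85).
  Combine with x ≡ 6 (mod 9); new modulus lcm = 765.
    Write x = 65 + 85·t and substitute into x ≡ 6 (mod 9): 85·t ≡ 6 − 65 = -59 (mod 9).
    Reduce coefficients mod 9: 4·t ≡ 4 (mod 9).
    The inverse of 4 mod 9 is 7 (since 4·7 = 28 = 3·9 + 1), so t ≡ 7·4 = 28 ≡ 1 (mod 9).
    Then x = 65 + 85·1 = 150, valid modulo lcm(85, 9) = 765: x ≡ 150 (mod 765).
  Combine with x ≡ 6 (mod 7); new modulus lcm = 5355.
    Write x = 150 + 765·t and substitute into x ≡ 6 (mod 7): 765·t ≡ 6 − 150 = -144 (mod 7).
    Reduce coefficients mod 7: 2·t ≡ 3 (mod 7).
    The inverse of 2 mod 7 is 4 (since 2·4 = 8 = 1·7 + 1), so t ≡ 4·3 = 12 ≡ 5 (mod 7).
    Then x = 150 + 765·5 = 3975, valid modulo lcm(765, 7) = 5355: x ≡ 3975 (mod 5355).
Verify against each original: 3975 mod 17 = 14, 3975 mod 5 = 0, 3975 mod 9 = 6, 3975 mod 7 = 6.

x ≡ 3975 (mod 5355).


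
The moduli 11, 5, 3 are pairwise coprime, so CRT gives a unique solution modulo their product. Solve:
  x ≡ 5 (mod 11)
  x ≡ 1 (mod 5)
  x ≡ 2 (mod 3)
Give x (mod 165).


Moduli 11, 5, 3 are pairwise coprime; by CRT there is a unique solution modulo M = 11 · 5 · 3 = 165.
Solve pairwise, accumulating the modulus:
  Start with x ≡ 5 (mod 11).
  Combine with x ≡ 1 (mod 5): since gcd(11, 5) = 1, we get a unique residue mod 55.
    Write x = 5 + 11·t and substitute into x ≡ 1 (mod 5): 11·t ≡ 1 − 5 = -4 (mod 5).
    Reduce coefficients mod 5: 1·t ≡ 1 (mod 5).
    So t ≡ 1 (mod 5).
    Then x = 5 + 11·1 = 16, valid modulo lcm(11, 5) = 55: x ≡ 16 (mod 55).
  Combine with x ≡ 2 (mod 3): since gcd(55, 3) = 1, we get a unique residue mod 165.
    Write x = 16 + 55·t and substitute into x ≡ 2 (mod 3): 55·t ≡ 2 − 16 = -14 (mod 3).
    Reduce coefficients mod 3: 1·t ≡ 1 (mod 3).
    So t ≡ 1 (mod 3).
    Then x = 16 + 55·1 = 71, valid modulo lcm(55, 3) = 165: x ≡ 71 (mod 165).
Verify: 71 mod 11 = 5 ✓, 71 mod 5 = 1 ✓, 71 mod 3 = 2 ✓.

x ≡ 71 (mod 165).


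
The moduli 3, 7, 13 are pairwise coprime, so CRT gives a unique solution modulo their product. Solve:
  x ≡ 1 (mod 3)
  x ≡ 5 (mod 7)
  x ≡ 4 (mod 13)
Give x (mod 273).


Moduli 3, 7, 13 are pairwise coprime; by CRT there is a unique solution modulo M = 3 · 7 · 13 = 273.
Solve pairwise, accumulating the modulus:
  Start with x ≡ 1 (mod 3).
  Combine with x ≡ 5 (mod 7): since gcd(3, 7) = 1, we get a unique residue mod 21.
    Write x = 1 + 3·t and substitute into x ≡ 5 (mod 7): 3·t ≡ 5 − 1 = 4 (mod 7).
    The inverse of 3 mod 7 is 5 (since 3·5 = 15 = 2·7 + 1), so t ≡ 5·4 = 20 ≡ 6 (mod 7).
    Then x = 1 + 3·6 = 19, valid modulo lcm(3, 7) = 21: x ≡ 19 (mod 21).
  Combine with x ≡ 4 (mod 13): since gcd(21, 13) = 1, we get a unique residue mod 273.
    Write x = 19 + 21·t and substitute into x ≡ 4 (mod 13): 21·t ≡ 4 − 19 = -15 (mod 13).
    Reduce coefficients mod 13: 8·t ≡ 11 (mod 13).
    The inverse of 8 mod 13 is 5 (since 8·5 = 40 = 3·13 + 1), so t ≡ 5·11 = 55 ≡ 3 (mod 13).
    Then x = 19 + 21·3 = 82, valid modulo lcm(21, 13) = 273: x ≡ 82 (mod 273).
Verify: 82 mod 3 = 1 ✓, 82 mod 7 = 5 ✓, 82 mod 13 = 4 ✓.

x ≡ 82 (mod 273).


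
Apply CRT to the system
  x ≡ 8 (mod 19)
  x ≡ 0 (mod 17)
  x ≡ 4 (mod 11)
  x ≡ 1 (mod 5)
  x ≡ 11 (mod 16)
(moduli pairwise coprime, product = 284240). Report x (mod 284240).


Product of moduli M = 19 · 17 · 11 · 5 · 16 = 284240.
Merge one congruence at a time:
  Start: x ≡ 8 (mod 19).
  Combine with x ≡ 0 (mod 17); new modulus lcm = 323.
    Write x = 8 + 19·t and substitute into x ≡ 0 (mod 17): 19·t ≡ 0 − 8 = -8 (mod 17).
    Reduce coefficients mod 17: 2·t ≡ 9 (mod 17).
    The inverse of 2 mod 17 is 9 (since 2·9 = 18 = 1·17 + 1), so t ≡ 9·9 = 81 ≡ 13 (mod 17).
    Then x = 8 + 19·13 = 255, valid modulo lcm(19, 17) = 323: x ≡ 255 (mod 323).
  Combine with x ≡ 4 (mod 11); new modulus lcm = 3553.
    Write x = 255 + 323·t and substitute into x ≡ 4 (mod 11): 323·t ≡ 4 − 255 = -251 (mod 11).
    Reduce coefficients mod 11: 4·t ≡ 2 (mod 11).
    The inverse of 4 mod 11 is 3 (since 4·3 = 12 = 1·11 + 1), so t ≡ 3·2 = 6 ≡ 6 (mod 11).
    Then x = 255 + 323·6 = 2193, valid modulo lcm(323, 11) = 3553: x ≡ 2193 (mod 3553).
  Combine with x ≡ 1 (mod 5); new modulus lcm = 17765.
    Write x = 2193 + 3553·t and substitute into x ≡ 1 (mod 5): 3553·t ≡ 1 − 2193 = -2192 (mod 5).
    Reduce coefficients mod 5: 3·t ≡ 3 (mod 5).
    The inverse of 3 mod 5 is 2 (since 3·2 = 6 = 1·5 + 1), so t ≡ 2·3 = 6 ≡ 1 (mod 5).
    Then x = 2193 + 3553·1 = 5746, valid modulo lcm(3553, 5) = 17765: x ≡ 5746 (mod 17765).
  Combine with x ≡ 11 (mod 16); new modulus lcm = 284240.
    Write x = 5746 + 17765·t and substitute into x ≡ 11 (mod 16): 17765·t ≡ 11 − 5746 = -5735 (mod 16).
    Reduce coefficients mod 16: 5·t ≡ 9 (mod 16).
    The inverse of 5 mod 16 is 13 (since 5·13 = 65 = 4·16 + 1), so t ≡ 13·9 = 117 ≡ 5 (mod 16).
    Then x = 5746 + 17765·5 = 94571, valid modulo lcm(17765, 16) = 284240: x ≡ 94571 (mod 284240).
Verify against each original: 94571 mod 19 = 8, 94571 mod 17 = 0, 94571 mod 11 = 4, 94571 mod 5 = 1, 94571 mod 16 = 11.

x ≡ 94571 (mod 284240).
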